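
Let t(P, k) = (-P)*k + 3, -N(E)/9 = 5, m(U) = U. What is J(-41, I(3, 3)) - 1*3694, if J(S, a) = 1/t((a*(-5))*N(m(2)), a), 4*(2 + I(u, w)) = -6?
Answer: -40682026/11013 ≈ -3694.0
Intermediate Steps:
N(E) = -45 (N(E) = -9*5 = -45)
I(u, w) = -7/2 (I(u, w) = -2 + (1/4)*(-6) = -2 - 3/2 = -7/2)
t(P, k) = 3 - P*k (t(P, k) = -P*k + 3 = 3 - P*k)
J(S, a) = 1/(3 - 225*a**2) (J(S, a) = 1/(3 - (a*(-5))*(-45)*a) = 1/(3 - -5*a*(-45)*a) = 1/(3 - 225*a*a) = 1/(3 - 225*a**2))
J(-41, I(3, 3)) - 1*3694 = -1/(-3 + 225*(-7/2)**2) - 1*3694 = -1/(-3 + 225*(49/4)) - 3694 = -1/(-3 + 11025/4) - 3694 = -1/11013/4 - 3694 = -1*4/11013 - 3694 = -4/11013 - 3694 = -40682026/11013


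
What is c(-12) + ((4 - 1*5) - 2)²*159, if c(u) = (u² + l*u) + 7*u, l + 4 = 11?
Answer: 1407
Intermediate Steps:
l = 7 (l = -4 + 11 = 7)
c(u) = u² + 14*u (c(u) = (u² + 7*u) + 7*u = u² + 14*u)
c(-12) + ((4 - 1*5) - 2)²*159 = -12*(14 - 12) + ((4 - 1*5) - 2)²*159 = -12*2 + ((4 - 5) - 2)²*159 = -24 + (-1 - 2)²*159 = -24 + (-3)²*159 = -24 + 9*159 = -24 + 1431 = 1407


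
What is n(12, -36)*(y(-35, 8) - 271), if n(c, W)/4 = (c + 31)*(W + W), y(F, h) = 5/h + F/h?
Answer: 3402504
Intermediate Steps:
n(c, W) = 8*W*(31 + c) (n(c, W) = 4*((c + 31)*(W + W)) = 4*((31 + c)*(2*W)) = 4*(2*W*(31 + c)) = 8*W*(31 + c))
n(12, -36)*(y(-35, 8) - 271) = (8*(-36)*(31 + 12))*((5 - 35)/8 - 271) = (8*(-36)*43)*((1/8)*(-30) - 271) = -12384*(-15/4 - 271) = -12384*(-1099/4) = 3402504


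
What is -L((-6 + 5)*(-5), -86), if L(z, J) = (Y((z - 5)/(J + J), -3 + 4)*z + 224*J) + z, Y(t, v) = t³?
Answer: 19259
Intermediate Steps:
L(z, J) = z + 224*J + z*(-5 + z)³/(8*J³) (L(z, J) = (((z - 5)/(J + J))³*z + 224*J) + z = (((-5 + z)/((2*J)))³*z + 224*J) + z = (((-5 + z)*(1/(2*J)))³*z + 224*J) + z = (((-5 + z)/(2*J))³*z + 224*J) + z = (((-5 + z)³/(8*J³))*z + 224*J) + z = (z*(-5 + z)³/(8*J³) + 224*J) + z = (224*J + z*(-5 + z)³/(8*J³)) + z = z + 224*J + z*(-5 + z)³/(8*J³))
-L((-6 + 5)*(-5), -86) = -((-6 + 5)*(-5) + 224*(-86) + (⅛)*((-6 + 5)*(-5))*(-5 + (-6 + 5)*(-5))³/(-86)³) = -(-1*(-5) - 19264 + (⅛)*(-1*(-5))*(-1/636056)*(-5 - 1*(-5))³) = -(5 - 19264 + (⅛)*5*(-1/636056)*(-5 + 5)³) = -(5 - 19264 + (⅛)*5*(-1/636056)*0³) = -(5 - 19264 + (⅛)*5*(-1/636056)*0) = -(5 - 19264 + 0) = -1*(-19259) = 19259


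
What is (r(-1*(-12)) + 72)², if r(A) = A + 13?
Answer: 9409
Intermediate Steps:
r(A) = 13 + A
(r(-1*(-12)) + 72)² = ((13 - 1*(-12)) + 72)² = ((13 + 12) + 72)² = (25 + 72)² = 97² = 9409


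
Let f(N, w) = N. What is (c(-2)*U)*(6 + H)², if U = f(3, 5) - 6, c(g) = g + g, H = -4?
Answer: 48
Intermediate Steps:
c(g) = 2*g
U = -3 (U = 3 - 6 = -3)
(c(-2)*U)*(6 + H)² = ((2*(-2))*(-3))*(6 - 4)² = -4*(-3)*2² = 12*4 = 48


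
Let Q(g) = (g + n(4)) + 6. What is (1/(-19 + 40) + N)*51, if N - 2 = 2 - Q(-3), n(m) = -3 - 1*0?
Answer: 1445/7 ≈ 206.43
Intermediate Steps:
n(m) = -3 (n(m) = -3 + 0 = -3)
Q(g) = 3 + g (Q(g) = (g - 3) + 6 = (-3 + g) + 6 = 3 + g)
N = 4 (N = 2 + (2 - (3 - 3)) = 2 + (2 - 1*0) = 2 + (2 + 0) = 2 + 2 = 4)
(1/(-19 + 40) + N)*51 = (1/(-19 + 40) + 4)*51 = (1/21 + 4)*51 = (85/21)*51 = 1445/7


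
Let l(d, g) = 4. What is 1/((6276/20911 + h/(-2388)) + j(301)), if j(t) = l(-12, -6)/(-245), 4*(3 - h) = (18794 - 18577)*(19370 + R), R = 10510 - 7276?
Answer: 3058547415/1571465422042 ≈ 0.0019463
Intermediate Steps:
R = 3234
h = -1226264 (h = 3 - (18794 - 18577)*(19370 + 3234)/4 = 3 - 217*22604/4 = 3 - ¼*4905068 = 3 - 1226267 = -1226264)
j(t) = -4/245 (j(t) = 4/(-245) = 4*(-1/245) = -4/245)
1/((6276/20911 + h/(-2388)) + j(301)) = 1/((6276/20911 - 1226264/(-2388)) - 4/245) = 1/((6276*(1/20911) - 1226264*(-1/2388)) - 4/245) = 1/((6276/20911 + 306566/597) - 4/245) = 1/(6414348398/12483867 - 4/245) = 1/(1571465422042/3058547415) = 3058547415/1571465422042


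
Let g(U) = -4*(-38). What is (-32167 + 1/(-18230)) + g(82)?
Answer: -583633451/18230 ≈ -32015.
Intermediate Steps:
g(U) = 152
(-32167 + 1/(-18230)) + g(82) = (-32167 + 1/(-18230)) + 152 = (-32167 - 1/18230) + 152 = -586404411/18230 + 152 = -583633451/18230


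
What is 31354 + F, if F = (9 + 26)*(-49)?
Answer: 29639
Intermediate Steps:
F = -1715 (F = 35*(-49) = -1715)
31354 + F = 31354 - 1715 = 29639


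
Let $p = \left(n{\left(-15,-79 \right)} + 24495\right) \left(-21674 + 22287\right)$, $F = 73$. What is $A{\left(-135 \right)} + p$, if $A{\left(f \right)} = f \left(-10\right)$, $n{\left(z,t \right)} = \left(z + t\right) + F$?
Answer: $15003912$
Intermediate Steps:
$n{\left(z,t \right)} = 73 + t + z$ ($n{\left(z,t \right)} = \left(z + t\right) + 73 = \left(t + z\right) + 73 = 73 + t + z$)
$p = 15002562$ ($p = \left(\left(73 - 79 - 15\right) + 24495\right) \left(-21674 + 22287\right) = \left(-21 + 24495\right) 613 = 24474 \cdot 613 = 15002562$)
$A{\left(f \right)} = - 10 f$
$A{\left(-135 \right)} + p = \left(-10\right) \left(-135\right) + 15002562 = 1350 + 15002562 = 15003912$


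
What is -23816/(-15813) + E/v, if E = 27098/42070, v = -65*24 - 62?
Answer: 16578742367/11010614490 ≈ 1.5057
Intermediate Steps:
v = -1622 (v = -1560 - 62 = -1622)
E = 13549/21035 (E = 27098*(1/42070) = 13549/21035 ≈ 0.64412)
-23816/(-15813) + E/v = -23816/(-15813) + (13549/21035)/(-1622) = -23816*(-1/15813) + (13549/21035)*(-1/1622) = 23816/15813 - 13549/34118770 = 16578742367/11010614490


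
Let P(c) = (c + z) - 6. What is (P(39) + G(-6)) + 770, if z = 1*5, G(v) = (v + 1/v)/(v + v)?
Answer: 58213/72 ≈ 808.51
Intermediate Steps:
G(v) = (v + 1/v)/(2*v) (G(v) = (v + 1/v)/((2*v)) = (v + 1/v)*(1/(2*v)) = (v + 1/v)/(2*v))
z = 5
P(c) = -1 + c (P(c) = (c + 5) - 6 = (5 + c) - 6 = -1 + c)
(P(39) + G(-6)) + 770 = ((-1 + 39) + (½)*(1 + (-6)²)/(-6)²) + 770 = (38 + (½)*(1/36)*(1 + 36)) + 770 = (38 + (½)*(1/36)*37) + 770 = (38 + 37/72) + 770 = 2773/72 + 770 = 58213/72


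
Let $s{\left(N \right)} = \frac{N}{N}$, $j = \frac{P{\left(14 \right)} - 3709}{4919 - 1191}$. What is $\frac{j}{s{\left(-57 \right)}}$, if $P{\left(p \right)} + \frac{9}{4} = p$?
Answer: $- \frac{14789}{14912} \approx -0.99175$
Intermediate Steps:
$P{\left(p \right)} = - \frac{9}{4} + p$
$j = - \frac{14789}{14912}$ ($j = \frac{\left(- \frac{9}{4} + 14\right) - 3709}{4919 - 1191} = \frac{\frac{47}{4} - 3709}{3728} = \left(- \frac{14789}{4}\right) \frac{1}{3728} = - \frac{14789}{14912} \approx -0.99175$)
$s{\left(N \right)} = 1$
$\frac{j}{s{\left(-57 \right)}} = - \frac{14789}{14912 \cdot 1} = \left(- \frac{14789}{14912}\right) 1 = - \frac{14789}{14912}$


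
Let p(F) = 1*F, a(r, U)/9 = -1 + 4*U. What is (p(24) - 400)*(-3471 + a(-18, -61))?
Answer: 2134176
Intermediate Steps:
a(r, U) = -9 + 36*U (a(r, U) = 9*(-1 + 4*U) = -9 + 36*U)
p(F) = F
(p(24) - 400)*(-3471 + a(-18, -61)) = (24 - 400)*(-3471 + (-9 + 36*(-61))) = -376*(-3471 + (-9 - 2196)) = -376*(-3471 - 2205) = -376*(-5676) = 2134176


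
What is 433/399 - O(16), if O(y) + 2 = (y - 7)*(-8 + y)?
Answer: -27497/399 ≈ -68.915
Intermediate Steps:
O(y) = -2 + (-8 + y)*(-7 + y) (O(y) = -2 + (y - 7)*(-8 + y) = -2 + (-7 + y)*(-8 + y) = -2 + (-8 + y)*(-7 + y))
433/399 - O(16) = 433/399 - (54 + 16² - 15*16) = 433*(1/399) - (54 + 256 - 240) = 433/399 - 1*70 = 433/399 - 70 = -27497/399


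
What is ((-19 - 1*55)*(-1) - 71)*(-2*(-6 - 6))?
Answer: 72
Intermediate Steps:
((-19 - 1*55)*(-1) - 71)*(-2*(-6 - 6)) = ((-19 - 55)*(-1) - 71)*(-2*(-12)) = (-74*(-1) - 71)*24 = (74 - 71)*24 = 3*24 = 72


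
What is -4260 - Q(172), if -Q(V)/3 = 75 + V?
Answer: -3519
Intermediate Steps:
Q(V) = -225 - 3*V (Q(V) = -3*(75 + V) = -225 - 3*V)
-4260 - Q(172) = -4260 - (-225 - 3*172) = -4260 - (-225 - 516) = -4260 - 1*(-741) = -4260 + 741 = -3519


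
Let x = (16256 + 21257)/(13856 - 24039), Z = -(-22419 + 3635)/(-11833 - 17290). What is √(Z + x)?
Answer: I*√380713777085391639/296559509 ≈ 2.0806*I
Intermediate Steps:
Z = -18784/29123 (Z = -(-18784)/(-29123) = -(-18784)*(-1)/29123 = -1*18784/29123 = -18784/29123 ≈ -0.64499)
x = -37513/10183 (x = 37513/(-10183) = 37513*(-1/10183) = -37513/10183 ≈ -3.6839)
√(Z + x) = √(-18784/29123 - 37513/10183) = √(-1283768571/296559509) = I*√380713777085391639/296559509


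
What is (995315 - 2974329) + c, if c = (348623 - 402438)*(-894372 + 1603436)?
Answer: -38160258174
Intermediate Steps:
c = -38158279160 (c = -53815*709064 = -38158279160)
(995315 - 2974329) + c = (995315 - 2974329) - 38158279160 = -1979014 - 38158279160 = -38160258174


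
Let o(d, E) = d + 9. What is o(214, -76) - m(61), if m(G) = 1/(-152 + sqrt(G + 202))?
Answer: 5093695/22841 + sqrt(263)/22841 ≈ 223.01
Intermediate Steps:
o(d, E) = 9 + d
m(G) = 1/(-152 + sqrt(202 + G))
o(214, -76) - m(61) = (9 + 214) - 1/(-152 + sqrt(202 + 61)) = 223 - 1/(-152 + sqrt(263))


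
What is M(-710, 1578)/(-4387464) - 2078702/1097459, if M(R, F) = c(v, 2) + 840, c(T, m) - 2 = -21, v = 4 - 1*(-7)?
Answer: -9121131205567/4815061853976 ≈ -1.8943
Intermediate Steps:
v = 11 (v = 4 + 7 = 11)
c(T, m) = -19 (c(T, m) = 2 - 21 = -19)
M(R, F) = 821 (M(R, F) = -19 + 840 = 821)
M(-710, 1578)/(-4387464) - 2078702/1097459 = 821/(-4387464) - 2078702/1097459 = 821*(-1/4387464) - 2078702*1/1097459 = -821/4387464 - 2078702/1097459 = -9121131205567/4815061853976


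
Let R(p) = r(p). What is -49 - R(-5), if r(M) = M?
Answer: -44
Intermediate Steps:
R(p) = p
-49 - R(-5) = -49 - 1*(-5) = -49 + 5 = -44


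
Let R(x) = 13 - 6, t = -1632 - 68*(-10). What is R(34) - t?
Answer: 959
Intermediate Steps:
t = -952 (t = -1632 + 680 = -952)
R(x) = 7
R(34) - t = 7 - 1*(-952) = 7 + 952 = 959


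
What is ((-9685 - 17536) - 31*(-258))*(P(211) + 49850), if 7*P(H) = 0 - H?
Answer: -6703809797/7 ≈ -9.5769e+8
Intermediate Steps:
P(H) = -H/7 (P(H) = (0 - H)/7 = (-H)/7 = -H/7)
((-9685 - 17536) - 31*(-258))*(P(211) + 49850) = ((-9685 - 17536) - 31*(-258))*(-⅐*211 + 49850) = (-27221 + 7998)*(-211/7 + 49850) = -19223*348739/7 = -6703809797/7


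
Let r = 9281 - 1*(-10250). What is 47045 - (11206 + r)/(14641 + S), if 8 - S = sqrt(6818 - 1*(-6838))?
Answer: 3364814809404/71526515 - 61474*sqrt(3414)/214579545 ≈ 47043.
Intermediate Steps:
r = 19531 (r = 9281 + 10250 = 19531)
S = 8 - 2*sqrt(3414) (S = 8 - sqrt(6818 - 1*(-6838)) = 8 - sqrt(6818 + 6838) = 8 - sqrt(13656) = 8 - 2*sqrt(3414) ≈ -108.86)
47045 - (11206 + r)/(14641 + S) = 47045 - (11206 + 19531)/(14641 + (8 - 2*sqrt(3414))) = 47045 - 30737/(14649 - 2*sqrt(3414))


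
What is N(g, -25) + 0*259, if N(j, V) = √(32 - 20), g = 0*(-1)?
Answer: 2*√3 ≈ 3.4641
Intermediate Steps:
g = 0
N(j, V) = 2*√3 (N(j, V) = √12 = 2*√3)
N(g, -25) + 0*259 = 2*√3 + 0*259 = 2*√3 + 0 = 2*√3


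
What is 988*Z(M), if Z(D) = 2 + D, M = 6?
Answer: 7904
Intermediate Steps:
988*Z(M) = 988*(2 + 6) = 988*8 = 7904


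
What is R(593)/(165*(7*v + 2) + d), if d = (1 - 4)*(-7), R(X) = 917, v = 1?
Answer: 917/1506 ≈ 0.60890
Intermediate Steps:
d = 21 (d = -3*(-7) = 21)
R(593)/(165*(7*v + 2) + d) = 917/(165*(7*1 + 2) + 21) = 917/(165*(7 + 2) + 21) = 917/(165*9 + 21) = 917/(1485 + 21) = 917/1506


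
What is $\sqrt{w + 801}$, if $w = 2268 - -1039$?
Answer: $2 \sqrt{1027} \approx 64.094$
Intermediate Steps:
$w = 3307$ ($w = 2268 + 1039 = 3307$)
$\sqrt{w + 801} = \sqrt{3307 + 801} = \sqrt{4108} = 2 \sqrt{1027}$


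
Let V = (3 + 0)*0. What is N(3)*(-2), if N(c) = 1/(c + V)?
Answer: -⅔ ≈ -0.66667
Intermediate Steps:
V = 0 (V = 3*0 = 0)
N(c) = 1/c (N(c) = 1/(c + 0) = 1/c)
N(3)*(-2) = -2/3 = (⅓)*(-2) = -⅔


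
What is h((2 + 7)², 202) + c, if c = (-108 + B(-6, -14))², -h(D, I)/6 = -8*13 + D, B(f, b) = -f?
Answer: 10542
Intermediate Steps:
h(D, I) = 624 - 6*D (h(D, I) = -6*(-8*13 + D) = -6*(-104 + D) = 624 - 6*D)
c = 10404 (c = (-108 - 1*(-6))² = (-108 + 6)² = (-102)² = 10404)
h((2 + 7)², 202) + c = (624 - 6*(2 + 7)²) + 10404 = (624 - 6*9²) + 10404 = (624 - 6*81) + 10404 = (624 - 486) + 10404 = 138 + 10404 = 10542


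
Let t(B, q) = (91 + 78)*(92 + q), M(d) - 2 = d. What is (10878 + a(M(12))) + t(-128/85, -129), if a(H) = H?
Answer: 4639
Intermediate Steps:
M(d) = 2 + d
t(B, q) = 15548 + 169*q (t(B, q) = 169*(92 + q) = 15548 + 169*q)
(10878 + a(M(12))) + t(-128/85, -129) = (10878 + (2 + 12)) + (15548 + 169*(-129)) = (10878 + 14) + (15548 - 21801) = 10892 - 6253 = 4639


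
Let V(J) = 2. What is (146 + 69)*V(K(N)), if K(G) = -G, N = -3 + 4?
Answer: 430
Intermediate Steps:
N = 1
(146 + 69)*V(K(N)) = (146 + 69)*2 = 215*2 = 430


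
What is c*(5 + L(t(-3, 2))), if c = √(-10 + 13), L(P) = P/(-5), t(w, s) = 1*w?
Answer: 28*√3/5 ≈ 9.6995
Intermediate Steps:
t(w, s) = w
L(P) = -P/5 (L(P) = P*(-⅕) = -P/5)
c = √3 ≈ 1.7320
c*(5 + L(t(-3, 2))) = √3*(5 - ⅕*(-3)) = √3*(5 + ⅗) = √3*(28/5) = 28*√3/5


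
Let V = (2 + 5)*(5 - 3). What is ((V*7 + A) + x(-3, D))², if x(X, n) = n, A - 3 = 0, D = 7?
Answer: 11664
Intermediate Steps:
A = 3 (A = 3 + 0 = 3)
V = 14 (V = 7*2 = 14)
((V*7 + A) + x(-3, D))² = ((14*7 + 3) + 7)² = ((98 + 3) + 7)² = (101 + 7)² = 108² = 11664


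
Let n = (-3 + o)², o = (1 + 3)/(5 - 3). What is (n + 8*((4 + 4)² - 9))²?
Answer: 194481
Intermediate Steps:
o = 2 (o = 4/2 = 4*(½) = 2)
n = 1 (n = (-3 + 2)² = (-1)² = 1)
(n + 8*((4 + 4)² - 9))² = (1 + 8*((4 + 4)² - 9))² = (1 + 8*(8² - 9))² = (1 + 8*(64 - 9))² = (1 + 8*55)² = (1 + 440)² = 441² = 194481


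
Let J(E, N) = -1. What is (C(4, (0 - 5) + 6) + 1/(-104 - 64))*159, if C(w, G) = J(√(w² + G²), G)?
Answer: -8957/56 ≈ -159.95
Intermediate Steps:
C(w, G) = -1
(C(4, (0 - 5) + 6) + 1/(-104 - 64))*159 = (-1 + 1/(-104 - 64))*159 = (-1 + 1/(-168))*159 = (-1 - 1/168)*159 = -169/168*159 = -8957/56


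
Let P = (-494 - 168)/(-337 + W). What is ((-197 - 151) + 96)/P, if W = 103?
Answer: -29484/331 ≈ -89.076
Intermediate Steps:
P = 331/117 (P = (-494 - 168)/(-337 + 103) = -662/(-234) = -662*(-1/234) = 331/117 ≈ 2.8291)
((-197 - 151) + 96)/P = ((-197 - 151) + 96)/(331/117) = (-348 + 96)*(117/331) = -252*117/331 = -29484/331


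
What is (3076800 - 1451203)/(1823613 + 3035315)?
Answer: 1625597/4858928 ≈ 0.33456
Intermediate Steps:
(3076800 - 1451203)/(1823613 + 3035315) = 1625597/4858928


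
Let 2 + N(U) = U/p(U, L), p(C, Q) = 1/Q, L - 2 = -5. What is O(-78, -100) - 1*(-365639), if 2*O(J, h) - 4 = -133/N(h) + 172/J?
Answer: 8498928589/23244 ≈ 3.6564e+5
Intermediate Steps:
L = -3 (L = 2 - 5 = -3)
N(U) = -2 - 3*U (N(U) = -2 + U/(1/(-3)) = -2 + U/(-⅓) = -2 + U*(-3) = -2 - 3*U)
O(J, h) = 2 + 86/J - 133/(2*(-2 - 3*h)) (O(J, h) = 2 + (-133/(-2 - 3*h) + 172/J)/2 = 2 + (86/J - 133/(2*(-2 - 3*h))) = 2 + 86/J - 133/(2*(-2 - 3*h)))
O(-78, -100) - 1*(-365639) = (½)*(344 + 141*(-78) + 516*(-100) + 12*(-78)*(-100))/(-78*(2 + 3*(-100))) - 1*(-365639) = (½)*(-1/78)*(344 - 10998 - 51600 + 93600)/(2 - 300) + 365639 = (½)*(-1/78)*31346/(-298) + 365639 = (½)*(-1/78)*(-1/298)*31346 + 365639 = 15673/23244 + 365639 = 8498928589/23244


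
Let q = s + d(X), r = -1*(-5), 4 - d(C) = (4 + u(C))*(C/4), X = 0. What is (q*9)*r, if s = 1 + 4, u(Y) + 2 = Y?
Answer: 405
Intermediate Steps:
u(Y) = -2 + Y
d(C) = 4 - C*(2 + C)/4 (d(C) = 4 - (4 + (-2 + C))*C/4 = 4 - (2 + C)*C*(1/4) = 4 - (2 + C)*C/4 = 4 - C*(2 + C)/4)
s = 5
r = 5
q = 9 (q = 5 + (4 - 1/2*0 - 1/4*0**2) = 5 + (4 + 0 - 1/4*0) = 5 + (4 + 0 + 0) = 5 + 4 = 9)
(q*9)*r = (9*9)*5 = 81*5 = 405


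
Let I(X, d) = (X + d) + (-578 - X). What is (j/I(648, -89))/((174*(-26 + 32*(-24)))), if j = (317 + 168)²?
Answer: 235225/92150052 ≈ 0.0025526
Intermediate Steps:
j = 235225 (j = 485² = 235225)
I(X, d) = -578 + d
(j/I(648, -89))/((174*(-26 + 32*(-24)))) = (235225/(-578 - 89))/((174*(-26 + 32*(-24)))) = (235225/(-667))/((174*(-26 - 768))) = (235225*(-1/667))/((174*(-794))) = -235225/667/(-138156) = -235225/667*(-1/138156) = 235225/92150052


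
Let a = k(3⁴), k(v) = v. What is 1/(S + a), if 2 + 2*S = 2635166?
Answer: 1/1317663 ≈ 7.5892e-7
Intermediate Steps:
S = 1317582 (S = -1 + (½)*2635166 = -1 + 1317583 = 1317582)
a = 81 (a = 3⁴ = 81)
1/(S + a) = 1/(1317582 + 81) = 1/1317663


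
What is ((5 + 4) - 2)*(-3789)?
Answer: -26523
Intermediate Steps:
((5 + 4) - 2)*(-3789) = (9 - 2)*(-3789) = 7*(-3789) = -26523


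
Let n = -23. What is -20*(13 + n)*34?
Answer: 6800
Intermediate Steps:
-20*(13 + n)*34 = -20*(13 - 23)*34 = -20*(-10)*34 = 200*34 = 6800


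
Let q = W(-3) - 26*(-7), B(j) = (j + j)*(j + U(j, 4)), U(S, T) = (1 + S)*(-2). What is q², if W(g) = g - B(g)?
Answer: 34225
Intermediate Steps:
U(S, T) = -2 - 2*S
B(j) = 2*j*(-2 - j) (B(j) = (j + j)*(j + (-2 - 2*j)) = (2*j)*(-2 - j) = 2*j*(-2 - j))
W(g) = g - 2*g*(-2 - g)
q = 185 (q = -3*(5 + 2*(-3)) - 26*(-7) = -3*(5 - 6) + 182 = -3*(-1) + 182 = 3 + 182 = 185)
q² = 185² = 34225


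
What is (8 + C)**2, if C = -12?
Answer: 16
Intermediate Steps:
(8 + C)**2 = (8 - 12)**2 = (-4)**2 = 16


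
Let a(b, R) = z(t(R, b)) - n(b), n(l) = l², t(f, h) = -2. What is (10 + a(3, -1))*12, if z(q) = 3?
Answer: 48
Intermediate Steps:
a(b, R) = 3 - b²
(10 + a(3, -1))*12 = (10 + (3 - 1*3²))*12 = (10 + (3 - 1*9))*12 = (10 + (3 - 9))*12 = (10 - 6)*12 = 4*12 = 48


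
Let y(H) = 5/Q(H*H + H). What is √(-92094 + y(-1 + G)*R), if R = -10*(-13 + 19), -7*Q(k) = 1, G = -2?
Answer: I*√89994 ≈ 299.99*I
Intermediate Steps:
Q(k) = -⅐ (Q(k) = -⅐*1 = -⅐)
y(H) = -35 (y(H) = 5/(-⅐) = 5*(-7) = -35)
R = -60 (R = -10*6 = -60)
√(-92094 + y(-1 + G)*R) = √(-92094 - 35*(-60)) = √(-92094 + 2100) = √(-89994) = I*√89994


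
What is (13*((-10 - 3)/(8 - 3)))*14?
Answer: -2366/5 ≈ -473.20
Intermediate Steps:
(13*((-10 - 3)/(8 - 3)))*14 = (13*(-13/5))*14 = -169/5*14 = -2366/5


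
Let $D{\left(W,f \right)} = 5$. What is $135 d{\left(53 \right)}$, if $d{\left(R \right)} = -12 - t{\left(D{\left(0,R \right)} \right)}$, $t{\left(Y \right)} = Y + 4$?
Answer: $-2835$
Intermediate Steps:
$t{\left(Y \right)} = 4 + Y$
$d{\left(R \right)} = -21$ ($d{\left(R \right)} = -12 - \left(4 + 5\right) = -12 - 9 = -21$)
$135 d{\left(53 \right)} = 135 \left(-21\right) = -2835$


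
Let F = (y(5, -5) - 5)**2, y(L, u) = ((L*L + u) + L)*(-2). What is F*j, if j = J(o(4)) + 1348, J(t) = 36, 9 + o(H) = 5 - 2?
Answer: 4186600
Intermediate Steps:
o(H) = -6 (o(H) = -9 + (5 - 2) = -9 + 3 = -6)
y(L, u) = -2*L - 2*u - 2*L**2 (y(L, u) = ((L**2 + u) + L)*(-2) = ((u + L**2) + L)*(-2) = (L + u + L**2)*(-2) = -2*L - 2*u - 2*L**2)
j = 1384 (j = 36 + 1348 = 1384)
F = 3025 (F = ((-2*5 - 2*(-5) - 2*5**2) - 5)**2 = ((-10 + 10 - 2*25) - 5)**2 = ((-10 + 10 - 50) - 5)**2 = (-50 - 5)**2 = (-55)**2 = 3025)
F*j = 3025*1384 = 4186600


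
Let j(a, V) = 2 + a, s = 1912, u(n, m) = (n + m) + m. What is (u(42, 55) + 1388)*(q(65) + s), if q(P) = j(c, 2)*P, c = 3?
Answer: 3444980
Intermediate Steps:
u(n, m) = n + 2*m (u(n, m) = (m + n) + m = n + 2*m)
q(P) = 5*P (q(P) = (2 + 3)*P = 5*P)
(u(42, 55) + 1388)*(q(65) + s) = ((42 + 2*55) + 1388)*(5*65 + 1912) = ((42 + 110) + 1388)*(325 + 1912) = (152 + 1388)*2237 = 1540*2237 = 3444980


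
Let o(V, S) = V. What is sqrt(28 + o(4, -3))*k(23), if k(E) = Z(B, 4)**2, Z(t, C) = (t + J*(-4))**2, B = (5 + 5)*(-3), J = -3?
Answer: 419904*sqrt(2) ≈ 5.9383e+5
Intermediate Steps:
B = -30 (B = 10*(-3) = -30)
Z(t, C) = (12 + t)**2 (Z(t, C) = (t - 3*(-4))**2 = (t + 12)**2 = (12 + t)**2)
k(E) = 104976 (k(E) = ((12 - 30)**2)**2 = ((-18)**2)**2 = 324**2 = 104976)
sqrt(28 + o(4, -3))*k(23) = sqrt(28 + 4)*104976 = sqrt(32)*104976 = (4*sqrt(2))*104976 = 419904*sqrt(2)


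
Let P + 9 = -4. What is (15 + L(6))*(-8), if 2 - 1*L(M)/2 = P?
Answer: -360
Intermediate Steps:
P = -13 (P = -9 - 4 = -13)
L(M) = 30 (L(M) = 4 - 2*(-13) = 4 + 26 = 30)
(15 + L(6))*(-8) = (15 + 30)*(-8) = 45*(-8) = -360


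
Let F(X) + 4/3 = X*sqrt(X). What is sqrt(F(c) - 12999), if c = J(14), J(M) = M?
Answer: sqrt(-117003 + 126*sqrt(14))/3 ≈ 113.79*I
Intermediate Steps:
c = 14
F(X) = -4/3 + X**(3/2) (F(X) = -4/3 + X*sqrt(X) = -4/3 + X**(3/2))
sqrt(F(c) - 12999) = sqrt((-4/3 + 14**(3/2)) - 12999) = sqrt((-4/3 + 14*sqrt(14)) - 12999) = sqrt(-39001/3 + 14*sqrt(14))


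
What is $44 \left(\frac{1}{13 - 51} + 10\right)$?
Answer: $\frac{8338}{19} \approx 438.84$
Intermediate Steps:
$44 \left(\frac{1}{13 - 51} + 10\right) = 44 \left(\frac{1}{-38} + 10\right) = 44 \left(- \frac{1}{38} + 10\right) = 44 \cdot \frac{379}{38} = \frac{8338}{19}$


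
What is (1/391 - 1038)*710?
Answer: -288158470/391 ≈ -7.3698e+5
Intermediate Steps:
(1/391 - 1038)*710 = -405857/391*710 = -288158470/391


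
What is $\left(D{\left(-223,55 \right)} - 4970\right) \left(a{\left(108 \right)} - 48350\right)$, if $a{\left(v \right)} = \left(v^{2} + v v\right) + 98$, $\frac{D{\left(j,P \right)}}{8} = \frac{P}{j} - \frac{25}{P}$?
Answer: $\frac{304201657080}{2453} \approx 1.2401 \cdot 10^{8}$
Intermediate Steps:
$D{\left(j,P \right)} = - \frac{200}{P} + \frac{8 P}{j}$ ($D{\left(j,P \right)} = 8 \left(\frac{P}{j} - \frac{25}{P}\right) = 8 \left(- \frac{25}{P} + \frac{P}{j}\right) = - \frac{200}{P} + \frac{8 P}{j}$)
$a{\left(v \right)} = 98 + 2 v^{2}$ ($a{\left(v \right)} = \left(v^{2} + v^{2}\right) + 98 = 2 v^{2} + 98 = 98 + 2 v^{2}$)
$\left(D{\left(-223,55 \right)} - 4970\right) \left(a{\left(108 \right)} - 48350\right) = \left(\left(- \frac{200}{55} + 8 \cdot 55 \frac{1}{-223}\right) - 4970\right) \left(\left(98 + 2 \cdot 108^{2}\right) - 48350\right) = \left(\left(\left(-200\right) \frac{1}{55} + 8 \cdot 55 \left(- \frac{1}{223}\right)\right) - 4970\right) \left(\left(98 + 2 \cdot 11664\right) - 48350\right) = \left(\left(- \frac{40}{11} - \frac{440}{223}\right) - 4970\right) \left(\left(98 + 23328\right) - 48350\right) = \left(- \frac{13760}{2453} - 4970\right) \left(23426 - 48350\right) = \left(- \frac{12205170}{2453}\right) \left(-24924\right) = \frac{304201657080}{2453}$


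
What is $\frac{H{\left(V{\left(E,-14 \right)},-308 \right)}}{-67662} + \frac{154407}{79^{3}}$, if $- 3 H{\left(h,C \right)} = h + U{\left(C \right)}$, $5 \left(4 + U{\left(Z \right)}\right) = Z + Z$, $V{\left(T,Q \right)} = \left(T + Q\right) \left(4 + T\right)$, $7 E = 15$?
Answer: $\frac{7654739180639}{24519603541230} \approx 0.31219$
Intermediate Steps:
$E = \frac{15}{7}$ ($E = \frac{1}{7} \cdot 15 = \frac{15}{7} \approx 2.1429$)
$V{\left(T,Q \right)} = \left(4 + T\right) \left(Q + T\right)$ ($V{\left(T,Q \right)} = \left(Q + T\right) \left(4 + T\right) = \left(4 + T\right) \left(Q + T\right)$)
$U{\left(Z \right)} = -4 + \frac{2 Z}{5}$ ($U{\left(Z \right)} = -4 + \frac{Z + Z}{5} = -4 + \frac{2 Z}{5}$)
$H{\left(h,C \right)} = \frac{4}{3} - \frac{2 C}{15} - \frac{h}{3}$ ($H{\left(h,C \right)} = - \frac{h + \left(-4 + \frac{2 C}{5}\right)}{3} = - \frac{-4 + h + \frac{2 C}{5}}{3} = \frac{4}{3} - \frac{2 C}{15} - \frac{h}{3}$)
$\frac{H{\left(V{\left(E,-14 \right)},-308 \right)}}{-67662} + \frac{154407}{79^{3}} = \frac{\frac{4}{3} - - \frac{616}{15} - \frac{\left(\frac{15}{7}\right)^{2} + 4 \left(-14\right) + 4 \cdot \frac{15}{7} - 30}{3}}{-67662} + \frac{154407}{79^{3}} = \left(\frac{4}{3} + \frac{616}{15} - \frac{\frac{225}{49} - 56 + \frac{60}{7} - 30}{3}\right) \left(- \frac{1}{67662}\right) + \frac{154407}{493039} = \left(\frac{4}{3} + \frac{616}{15} - - \frac{3569}{147}\right) \left(- \frac{1}{67662}\right) + 154407 \cdot \frac{1}{493039} = \left(\frac{4}{3} + \frac{616}{15} + \frac{3569}{147}\right) \left(- \frac{1}{67662}\right) + \frac{154407}{493039} = \frac{49009}{735} \left(- \frac{1}{67662}\right) + \frac{154407}{493039} = - \frac{49009}{49731570} + \frac{154407}{493039} = \frac{7654739180639}{24519603541230}$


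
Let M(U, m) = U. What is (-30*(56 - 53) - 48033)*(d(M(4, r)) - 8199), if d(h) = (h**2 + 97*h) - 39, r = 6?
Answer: 376995582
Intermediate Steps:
d(h) = -39 + h**2 + 97*h
(-30*(56 - 53) - 48033)*(d(M(4, r)) - 8199) = (-30*(56 - 53) - 48033)*((-39 + 4**2 + 97*4) - 8199) = (-30*3 - 48033)*((-39 + 16 + 388) - 8199) = (-90 - 48033)*(365 - 8199) = -48123*(-7834) = 376995582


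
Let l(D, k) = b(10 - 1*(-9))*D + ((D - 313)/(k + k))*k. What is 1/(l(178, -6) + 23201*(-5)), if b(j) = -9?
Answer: -2/235349 ≈ -8.4980e-6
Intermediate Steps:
l(D, k) = -313/2 - 17*D/2 (l(D, k) = -9*D + ((D - 313)/(k + k))*k = -9*D + ((-313 + D)/((2*k)))*k = -9*D + ((-313 + D)*(1/(2*k)))*k = -9*D + ((-313 + D)/(2*k))*k = -9*D + (-313/2 + D/2) = -313/2 - 17*D/2)
1/(l(178, -6) + 23201*(-5)) = 1/((-313/2 - 17/2*178) + 23201*(-5)) = 1/((-313/2 - 1513) - 116005) = 1/(-3339/2 - 116005) = 1/(-235349/2) = -2/235349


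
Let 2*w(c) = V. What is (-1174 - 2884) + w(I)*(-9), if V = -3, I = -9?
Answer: -8089/2 ≈ -4044.5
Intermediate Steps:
w(c) = -3/2 (w(c) = (½)*(-3) = -3/2)
(-1174 - 2884) + w(I)*(-9) = (-1174 - 2884) - 3/2*(-9) = -4058 + 27/2 = -8089/2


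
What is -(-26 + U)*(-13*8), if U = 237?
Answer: 21944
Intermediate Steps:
-(-26 + U)*(-13*8) = -(-26 + 237)*(-13*8) = -211*(-104) = -1*(-21944) = 21944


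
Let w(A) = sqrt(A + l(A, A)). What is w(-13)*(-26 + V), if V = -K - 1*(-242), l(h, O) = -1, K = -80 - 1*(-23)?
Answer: 273*I*sqrt(14) ≈ 1021.5*I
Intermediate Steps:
K = -57 (K = -80 + 23 = -57)
w(A) = sqrt(-1 + A) (w(A) = sqrt(A - 1) = sqrt(-1 + A))
V = 299 (V = -1*(-57) - 1*(-242) = 57 + 242 = 299)
w(-13)*(-26 + V) = sqrt(-1 - 13)*(-26 + 299) = sqrt(-14)*273 = (I*sqrt(14))*273 = 273*I*sqrt(14)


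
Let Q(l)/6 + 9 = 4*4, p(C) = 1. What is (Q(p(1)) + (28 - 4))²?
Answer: 4356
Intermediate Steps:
Q(l) = 42 (Q(l) = -54 + 6*(4*4) = -54 + 6*16 = -54 + 96 = 42)
(Q(p(1)) + (28 - 4))² = (42 + (28 - 4))² = (42 + 24)² = 66² = 4356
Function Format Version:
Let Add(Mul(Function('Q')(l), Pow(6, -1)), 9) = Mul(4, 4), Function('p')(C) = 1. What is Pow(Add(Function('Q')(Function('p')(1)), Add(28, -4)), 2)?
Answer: 4356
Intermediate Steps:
Function('Q')(l) = 42 (Function('Q')(l) = Add(-54, Mul(6, Mul(4, 4))) = Add(-54, Mul(6, 16)) = Add(-54, 96) = 42)
Pow(Add(Function('Q')(Function('p')(1)), Add(28, -4)), 2) = Pow(Add(42, Add(28, -4)), 2) = Pow(Add(42, 24), 2) = Pow(66, 2) = 4356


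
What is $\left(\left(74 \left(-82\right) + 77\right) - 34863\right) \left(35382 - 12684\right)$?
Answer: $-927304092$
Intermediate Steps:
$\left(\left(74 \left(-82\right) + 77\right) - 34863\right) \left(35382 - 12684\right) = \left(\left(-6068 + 77\right) - 34863\right) 22698 = \left(-5991 - 34863\right) 22698 = \left(-40854\right) 22698 = -927304092$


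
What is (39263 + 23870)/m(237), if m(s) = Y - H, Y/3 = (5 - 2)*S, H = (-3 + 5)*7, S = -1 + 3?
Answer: 63133/4 ≈ 15783.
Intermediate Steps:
S = 2
H = 14 (H = 2*7 = 14)
Y = 18 (Y = 3*((5 - 2)*2) = 3*(3*2) = 3*6 = 18)
m(s) = 4 (m(s) = 18 - 1*14 = 18 - 14 = 4)
(39263 + 23870)/m(237) = (39263 + 23870)/4 = 63133*(1/4) = 63133/4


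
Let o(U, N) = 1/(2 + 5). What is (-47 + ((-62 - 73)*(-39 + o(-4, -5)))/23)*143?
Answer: 4168879/161 ≈ 25894.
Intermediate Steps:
o(U, N) = ⅐ (o(U, N) = 1/7 = ⅐)
(-47 + ((-62 - 73)*(-39 + o(-4, -5)))/23)*143 = (-47 + ((-62 - 73)*(-39 + ⅐))/23)*143 = (-47 - 135*(-272/7)*(1/23))*143 = (-47 + (36720/7)*(1/23))*143 = (-47 + 36720/161)*143 = (29153/161)*143 = 4168879/161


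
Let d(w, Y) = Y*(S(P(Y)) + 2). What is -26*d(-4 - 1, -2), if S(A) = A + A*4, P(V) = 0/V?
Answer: 104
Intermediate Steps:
P(V) = 0
S(A) = 5*A (S(A) = A + 4*A = 5*A)
d(w, Y) = 2*Y (d(w, Y) = Y*(5*0 + 2) = Y*(0 + 2) = Y*2 = 2*Y)
-26*d(-4 - 1, -2) = -52*(-2) = -26*(-4) = 104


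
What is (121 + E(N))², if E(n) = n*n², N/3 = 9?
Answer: 392198416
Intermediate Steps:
N = 27 (N = 3*9 = 27)
E(n) = n³
(121 + E(N))² = (121 + 27³)² = (121 + 19683)² = 19804² = 392198416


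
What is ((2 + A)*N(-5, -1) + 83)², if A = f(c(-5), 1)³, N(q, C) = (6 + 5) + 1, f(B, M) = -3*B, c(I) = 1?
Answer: 47089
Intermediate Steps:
N(q, C) = 12 (N(q, C) = 11 + 1 = 12)
A = -27 (A = (-3*1)³ = (-3)³ = -27)
((2 + A)*N(-5, -1) + 83)² = ((2 - 27)*12 + 83)² = (-25*12 + 83)² = (-300 + 83)² = (-217)² = 47089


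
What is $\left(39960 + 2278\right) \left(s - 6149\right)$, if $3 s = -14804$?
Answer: $- \frac{1404455738}{3} \approx -4.6815 \cdot 10^{8}$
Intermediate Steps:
$s = - \frac{14804}{3}$ ($s = \frac{1}{3} \left(-14804\right) = - \frac{14804}{3} \approx -4934.7$)
$\left(39960 + 2278\right) \left(s - 6149\right) = \left(39960 + 2278\right) \left(- \frac{14804}{3} - 6149\right) = 42238 \left(- \frac{33251}{3}\right) = - \frac{1404455738}{3}$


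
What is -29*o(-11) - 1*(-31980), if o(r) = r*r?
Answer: 28471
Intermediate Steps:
o(r) = r**2
-29*o(-11) - 1*(-31980) = -29*(-11)**2 - 1*(-31980) = -29*121 + 31980 = -3509 + 31980 = 28471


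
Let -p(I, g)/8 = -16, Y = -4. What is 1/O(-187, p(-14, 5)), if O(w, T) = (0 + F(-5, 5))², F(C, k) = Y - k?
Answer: 1/81 ≈ 0.012346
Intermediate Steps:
p(I, g) = 128 (p(I, g) = -8*(-16) = 128)
F(C, k) = -4 - k
O(w, T) = 81 (O(w, T) = (0 + (-4 - 1*5))² = (0 + (-4 - 5))² = (0 - 9)² = (-9)² = 81)
1/O(-187, p(-14, 5)) = 1/81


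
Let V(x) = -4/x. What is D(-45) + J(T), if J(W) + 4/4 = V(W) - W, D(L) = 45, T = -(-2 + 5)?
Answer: 145/3 ≈ 48.333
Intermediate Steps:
T = -3 (T = -1*3 = -3)
J(W) = -1 - W - 4/W (J(W) = -1 + (-4/W - W) = -1 + (-W - 4/W) = -1 - W - 4/W)
D(-45) + J(T) = 45 + (-1 - 1*(-3) - 4/(-3)) = 45 + (-1 + 3 - 4*(-⅓)) = 45 + (-1 + 3 + 4/3) = 45 + 10/3 = 145/3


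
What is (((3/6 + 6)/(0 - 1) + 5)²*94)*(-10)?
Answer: -2115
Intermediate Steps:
(((3/6 + 6)/(0 - 1) + 5)²*94)*(-10) = (((3*(⅙) + 6)/(-1) + 5)²*94)*(-10) = (((½ + 6)*(-1) + 5)²*94)*(-10) = (((13/2)*(-1) + 5)²*94)*(-10) = ((-13/2 + 5)²*94)*(-10) = ((-3/2)²*94)*(-10) = ((9/4)*94)*(-10) = (423/2)*(-10) = -2115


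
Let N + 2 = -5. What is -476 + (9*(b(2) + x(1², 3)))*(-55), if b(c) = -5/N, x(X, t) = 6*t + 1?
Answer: -71642/7 ≈ -10235.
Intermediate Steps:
x(X, t) = 1 + 6*t
N = -7 (N = -2 - 5 = -7)
b(c) = 5/7 (b(c) = -5/(-7) = -5*(-⅐) = 5/7)
-476 + (9*(b(2) + x(1², 3)))*(-55) = -476 + (9*(5/7 + (1 + 6*3)))*(-55) = -476 + (9*(5/7 + (1 + 18)))*(-55) = -476 + (9*(5/7 + 19))*(-55) = -476 + (9*(138/7))*(-55) = -476 + (1242/7)*(-55) = -476 - 68310/7 = -71642/7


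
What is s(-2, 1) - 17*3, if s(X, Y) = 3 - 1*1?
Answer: -49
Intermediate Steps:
s(X, Y) = 2 (s(X, Y) = 3 - 1 = 2)
s(-2, 1) - 17*3 = 2 - 17*3 = 2 - 51 = -49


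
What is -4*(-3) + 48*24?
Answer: 1164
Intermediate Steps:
-4*(-3) + 48*24 = 12 + 1152 = 1164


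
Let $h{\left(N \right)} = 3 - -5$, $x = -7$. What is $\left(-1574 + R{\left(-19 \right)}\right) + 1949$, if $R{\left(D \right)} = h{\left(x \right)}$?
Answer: $383$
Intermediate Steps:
$h{\left(N \right)} = 8$ ($h{\left(N \right)} = 3 + 5 = 8$)
$R{\left(D \right)} = 8$
$\left(-1574 + R{\left(-19 \right)}\right) + 1949 = \left(-1574 + 8\right) + 1949 = -1566 + 1949 = 383$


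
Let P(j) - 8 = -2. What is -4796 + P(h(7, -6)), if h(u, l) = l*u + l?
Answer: -4790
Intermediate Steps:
h(u, l) = l + l*u
P(j) = 6 (P(j) = 8 - 2 = 6)
-4796 + P(h(7, -6)) = -4796 + 6 = -4790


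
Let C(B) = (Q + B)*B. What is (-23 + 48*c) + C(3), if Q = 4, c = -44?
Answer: -2114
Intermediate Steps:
C(B) = B*(4 + B) (C(B) = (4 + B)*B = B*(4 + B))
(-23 + 48*c) + C(3) = (-23 + 48*(-44)) + 3*(4 + 3) = (-23 - 2112) + 3*7 = -2135 + 21 = -2114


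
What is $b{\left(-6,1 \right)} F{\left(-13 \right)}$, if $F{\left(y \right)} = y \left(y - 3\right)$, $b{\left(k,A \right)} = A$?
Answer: $208$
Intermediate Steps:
$F{\left(y \right)} = y \left(-3 + y\right)$
$b{\left(-6,1 \right)} F{\left(-13 \right)} = 1 \left(- 13 \left(-3 - 13\right)\right) = 1 \left(\left(-13\right) \left(-16\right)\right) = 1 \cdot 208 = 208$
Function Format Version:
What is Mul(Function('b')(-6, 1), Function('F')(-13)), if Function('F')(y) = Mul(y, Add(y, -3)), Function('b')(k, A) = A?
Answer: 208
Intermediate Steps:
Function('F')(y) = Mul(y, Add(-3, y))
Mul(Function('b')(-6, 1), Function('F')(-13)) = Mul(1, Mul(-13, Add(-3, -13))) = Mul(1, Mul(-13, -16)) = Mul(1, 208) = 208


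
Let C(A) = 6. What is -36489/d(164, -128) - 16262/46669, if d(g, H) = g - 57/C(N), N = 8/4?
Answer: -1136945080/4806907 ≈ -236.52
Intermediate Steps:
N = 2 (N = 8*(¼) = 2)
d(g, H) = -19/2 + g (d(g, H) = g - 57/6 = g - 57*⅙ = g - 19/2 = -19/2 + g)
-36489/d(164, -128) - 16262/46669 = -36489/(-19/2 + 164) - 16262/46669 = -36489/309/2 - 16262*1/46669 = -36489*2/309 - 16262/46669 = -24326/103 - 16262/46669 = -1136945080/4806907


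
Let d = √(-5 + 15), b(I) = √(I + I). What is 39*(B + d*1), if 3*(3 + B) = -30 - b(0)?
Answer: -507 + 39*√10 ≈ -383.67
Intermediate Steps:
b(I) = √2*√I (b(I) = √(2*I) = √2*√I)
d = √10 ≈ 3.1623
B = -13 (B = -3 + (-30 - √2*√0)/3 = -3 + (-30 - √2*0)/3 = -3 + (-30 - 1*0)/3 = -3 + (-30 + 0)/3 = -3 + (⅓)*(-30) = -3 - 10 = -13)
39*(B + d*1) = 39*(-13 + √10*1) = 39*(-13 + √10) = -507 + 39*√10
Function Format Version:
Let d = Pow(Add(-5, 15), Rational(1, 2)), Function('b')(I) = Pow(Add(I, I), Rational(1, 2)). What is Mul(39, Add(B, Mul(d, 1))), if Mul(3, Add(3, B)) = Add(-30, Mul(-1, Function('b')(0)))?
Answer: Add(-507, Mul(39, Pow(10, Rational(1, 2)))) ≈ -383.67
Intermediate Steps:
Function('b')(I) = Mul(Pow(2, Rational(1, 2)), Pow(I, Rational(1, 2))) (Function('b')(I) = Pow(Mul(2, I), Rational(1, 2)) = Mul(Pow(2, Rational(1, 2)), Pow(I, Rational(1, 2))))
d = Pow(10, Rational(1, 2)) ≈ 3.1623
B = -13 (B = Add(-3, Mul(Rational(1, 3), Add(-30, Mul(-1, Mul(Pow(2, Rational(1, 2)), Pow(0, Rational(1, 2))))))) = Add(-3, Mul(Rational(1, 3), Add(-30, Mul(-1, Mul(Pow(2, Rational(1, 2)), 0))))) = Add(-3, Mul(Rational(1, 3), Add(-30, Mul(-1, 0)))) = Add(-3, Mul(Rational(1, 3), Add(-30, 0))) = Add(-3, Mul(Rational(1, 3), -30)) = Add(-3, -10) = -13)
Mul(39, Add(B, Mul(d, 1))) = Mul(39, Add(-13, Mul(Pow(10, Rational(1, 2)), 1))) = Mul(39, Add(-13, Pow(10, Rational(1, 2)))) = Add(-507, Mul(39, Pow(10, Rational(1, 2))))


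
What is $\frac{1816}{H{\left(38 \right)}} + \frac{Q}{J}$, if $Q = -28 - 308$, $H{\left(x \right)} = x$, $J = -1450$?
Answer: $\frac{661492}{13775} \approx 48.021$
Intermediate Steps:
$Q = -336$ ($Q = -28 - 308 = -336$)
$\frac{1816}{H{\left(38 \right)}} + \frac{Q}{J} = \frac{1816}{38} - \frac{336}{-1450} = 1816 \cdot \frac{1}{38} - - \frac{168}{725} = \frac{908}{19} + \frac{168}{725} = \frac{661492}{13775}$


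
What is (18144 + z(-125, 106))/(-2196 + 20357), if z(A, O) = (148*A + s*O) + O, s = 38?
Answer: 3778/18161 ≈ 0.20803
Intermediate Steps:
z(A, O) = 39*O + 148*A (z(A, O) = (148*A + 38*O) + O = (38*O + 148*A) + O = 39*O + 148*A)
(18144 + z(-125, 106))/(-2196 + 20357) = (18144 + (39*106 + 148*(-125)))/(-2196 + 20357) = (18144 + (4134 - 18500))/18161 = (18144 - 14366)*(1/18161) = 3778*(1/18161) = 3778/18161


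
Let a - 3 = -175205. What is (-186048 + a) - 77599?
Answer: -438849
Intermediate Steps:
a = -175202 (a = 3 - 175205 = -175202)
(-186048 + a) - 77599 = (-186048 - 175202) - 77599 = -361250 - 77599 = -438849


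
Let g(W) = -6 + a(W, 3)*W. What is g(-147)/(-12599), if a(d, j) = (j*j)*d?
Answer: -194475/12599 ≈ -15.436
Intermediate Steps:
a(d, j) = d*j² (a(d, j) = j²*d = d*j²)
g(W) = -6 + 9*W² (g(W) = -6 + (W*3²)*W = -6 + (W*9)*W = -6 + (9*W)*W = -6 + 9*W²)
g(-147)/(-12599) = (-6 + 9*(-147)²)/(-12599) = (-6 + 9*21609)*(-1/12599) = (-6 + 194481)*(-1/12599) = 194475*(-1/12599) = -194475/12599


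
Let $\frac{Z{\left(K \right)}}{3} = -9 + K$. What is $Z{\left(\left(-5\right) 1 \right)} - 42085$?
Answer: $-42127$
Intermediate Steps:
$Z{\left(K \right)} = -27 + 3 K$ ($Z{\left(K \right)} = 3 \left(-9 + K\right) = -27 + 3 K$)
$Z{\left(\left(-5\right) 1 \right)} - 42085 = \left(-27 + 3 \left(\left(-5\right) 1\right)\right) - 42085 = \left(-27 + 3 \left(-5\right)\right) - 42085 = \left(-27 - 15\right) - 42085 = -42 - 42085 = -42127$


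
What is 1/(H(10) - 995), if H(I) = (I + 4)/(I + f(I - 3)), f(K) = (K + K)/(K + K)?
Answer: -11/10931 ≈ -0.0010063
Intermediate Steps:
f(K) = 1 (f(K) = (2*K)/((2*K)) = (2*K)*(1/(2*K)) = 1)
H(I) = (4 + I)/(1 + I) (H(I) = (I + 4)/(I + 1) = (4 + I)/(1 + I))
1/(H(10) - 995) = 1/((4 + 10)/(1 + 10) - 995) = 1/(14/11 - 995) = 1/(-10931/11) = -11/10931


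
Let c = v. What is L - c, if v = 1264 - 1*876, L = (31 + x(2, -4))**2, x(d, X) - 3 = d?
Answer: 908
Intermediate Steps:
x(d, X) = 3 + d
L = 1296 (L = (31 + (3 + 2))**2 = (31 + 5)**2 = 36**2 = 1296)
v = 388 (v = 1264 - 876 = 388)
c = 388
L - c = 1296 - 1*388 = 1296 - 388 = 908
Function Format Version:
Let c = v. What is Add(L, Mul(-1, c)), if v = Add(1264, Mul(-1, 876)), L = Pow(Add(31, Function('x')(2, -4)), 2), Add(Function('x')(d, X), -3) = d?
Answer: 908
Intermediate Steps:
Function('x')(d, X) = Add(3, d)
L = 1296 (L = Pow(Add(31, Add(3, 2)), 2) = Pow(Add(31, 5), 2) = Pow(36, 2) = 1296)
v = 388 (v = Add(1264, -876) = 388)
c = 388
Add(L, Mul(-1, c)) = Add(1296, Mul(-1, 388)) = Add(1296, -388) = 908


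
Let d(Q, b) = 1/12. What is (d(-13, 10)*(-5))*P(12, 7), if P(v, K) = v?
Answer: -5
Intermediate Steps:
d(Q, b) = 1/12
(d(-13, 10)*(-5))*P(12, 7) = ((1/12)*(-5))*12 = -5/12*12 = -5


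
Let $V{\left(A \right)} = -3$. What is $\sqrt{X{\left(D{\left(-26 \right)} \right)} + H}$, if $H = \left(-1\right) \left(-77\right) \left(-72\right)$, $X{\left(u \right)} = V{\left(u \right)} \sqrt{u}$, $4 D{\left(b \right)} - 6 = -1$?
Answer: $\frac{\sqrt{-22176 - 6 \sqrt{5}}}{2} \approx 74.481 i$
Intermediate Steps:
$D{\left(b \right)} = \frac{5}{4}$ ($D{\left(b \right)} = \frac{3}{2} + \frac{1}{4} \left(-1\right) = \frac{3}{2} - \frac{1}{4} = \frac{5}{4}$)
$X{\left(u \right)} = - 3 \sqrt{u}$
$H = -5544$ ($H = 77 \left(-72\right) = -5544$)
$\sqrt{X{\left(D{\left(-26 \right)} \right)} + H} = \sqrt{- 3 \sqrt{\frac{5}{4}} - 5544} = \sqrt{- 3 \frac{\sqrt{5}}{2} - 5544} = \sqrt{- \frac{3 \sqrt{5}}{2} - 5544} = \sqrt{-5544 - \frac{3 \sqrt{5}}{2}}$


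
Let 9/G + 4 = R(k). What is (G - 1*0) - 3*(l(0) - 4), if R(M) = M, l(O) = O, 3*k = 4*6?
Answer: 57/4 ≈ 14.250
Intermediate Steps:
k = 8 (k = (4*6)/3 = (⅓)*24 = 8)
G = 9/4 (G = 9/(-4 + 8) = 9/4 ≈ 2.2500)
(G - 1*0) - 3*(l(0) - 4) = (9/4 - 1*0) - 3*(0 - 4) = (9/4 + 0) - 3*(-4) = 9/4 + 12 = 57/4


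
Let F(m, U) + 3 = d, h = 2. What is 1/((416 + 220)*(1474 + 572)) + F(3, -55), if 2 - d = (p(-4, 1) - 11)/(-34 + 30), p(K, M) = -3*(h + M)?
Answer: -7807535/1301256 ≈ -6.0000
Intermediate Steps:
p(K, M) = -6 - 3*M (p(K, M) = -3*(2 + M) = -6 - 3*M)
d = -3 (d = 2 - ((-6 - 3*1) - 11)/(-34 + 30) = 2 - ((-6 - 3) - 11)/(-4) = 2 - (-9 - 11)*(-1)/4 = 2 - (-20)*(-1)/4 = 2 - 1*5 = 2 - 5 = -3)
F(m, U) = -6 (F(m, U) = -3 - 3 = -6)
1/((416 + 220)*(1474 + 572)) + F(3, -55) = 1/((416 + 220)*(1474 + 572)) - 6 = 1/(636*2046) - 6 = 1/1301256 - 6 = -7807535/1301256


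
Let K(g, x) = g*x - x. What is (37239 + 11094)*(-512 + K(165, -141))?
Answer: -1142398788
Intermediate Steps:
K(g, x) = -x + g*x
(37239 + 11094)*(-512 + K(165, -141)) = (37239 + 11094)*(-512 - 141*(-1 + 165)) = 48333*(-512 - 141*164) = 48333*(-512 - 23124) = 48333*(-23636) = -1142398788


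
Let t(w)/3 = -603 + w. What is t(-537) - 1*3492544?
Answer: -3495964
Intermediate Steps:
t(w) = -1809 + 3*w (t(w) = 3*(-603 + w) = -1809 + 3*w)
t(-537) - 1*3492544 = (-1809 + 3*(-537)) - 1*3492544 = (-1809 - 1611) - 3492544 = -3420 - 3492544 = -3495964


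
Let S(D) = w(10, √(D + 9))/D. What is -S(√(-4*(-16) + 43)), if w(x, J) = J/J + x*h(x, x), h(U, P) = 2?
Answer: -21*√107/107 ≈ -2.0301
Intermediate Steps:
w(x, J) = 1 + 2*x (w(x, J) = J/J + x*2 = 1 + 2*x)
S(D) = 21/D (S(D) = (1 + 2*10)/D = (1 + 20)/D = 21/D)
-S(√(-4*(-16) + 43)) = -21/(√(-4*(-16) + 43)) = -21/(√(64 + 43)) = -21/(√107) = -21*√107/107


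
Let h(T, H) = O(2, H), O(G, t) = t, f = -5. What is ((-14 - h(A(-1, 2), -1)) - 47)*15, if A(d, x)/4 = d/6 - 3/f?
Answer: -900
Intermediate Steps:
A(d, x) = 12/5 + 2*d/3 (A(d, x) = 4*(d/6 - 3/(-5)) = 4*(d*(⅙) - 3*(-⅕)) = 4*(d/6 + ⅗) = 4*(⅗ + d/6) = 12/5 + 2*d/3)
h(T, H) = H
((-14 - h(A(-1, 2), -1)) - 47)*15 = ((-14 - 1*(-1)) - 47)*15 = ((-14 + 1) - 47)*15 = (-13 - 47)*15 = -60*15 = -900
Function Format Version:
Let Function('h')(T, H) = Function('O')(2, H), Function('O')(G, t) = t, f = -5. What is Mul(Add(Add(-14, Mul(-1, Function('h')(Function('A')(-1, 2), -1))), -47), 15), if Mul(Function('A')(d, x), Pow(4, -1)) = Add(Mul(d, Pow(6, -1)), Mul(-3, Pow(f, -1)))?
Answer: -900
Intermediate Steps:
Function('A')(d, x) = Add(Rational(12, 5), Mul(Rational(2, 3), d)) (Function('A')(d, x) = Mul(4, Add(Mul(d, Pow(6, -1)), Mul(-3, Pow(-5, -1)))) = Mul(4, Add(Mul(d, Rational(1, 6)), Mul(-3, Rational(-1, 5)))) = Mul(4, Add(Mul(Rational(1, 6), d), Rational(3, 5))) = Mul(4, Add(Rational(3, 5), Mul(Rational(1, 6), d))) = Add(Rational(12, 5), Mul(Rational(2, 3), d)))
Function('h')(T, H) = H
Mul(Add(Add(-14, Mul(-1, Function('h')(Function('A')(-1, 2), -1))), -47), 15) = Mul(Add(Add(-14, Mul(-1, -1)), -47), 15) = Mul(Add(Add(-14, 1), -47), 15) = Mul(Add(-13, -47), 15) = Mul(-60, 15) = -900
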